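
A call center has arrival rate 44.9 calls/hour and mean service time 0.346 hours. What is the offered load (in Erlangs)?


Offered load a = lambda * E[S] = 44.9 * 0.346 = 15.54 Erlangs

15.54 Erlangs


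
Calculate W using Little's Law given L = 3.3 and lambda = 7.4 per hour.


W = L / lambda = 3.3 / 7.4 = 0.4459 hours

0.4459 hours


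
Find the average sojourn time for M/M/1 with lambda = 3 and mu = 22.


W = 1/(mu - lambda) = 1/(22 - 3) = 0.0526 hours

0.0526 hours


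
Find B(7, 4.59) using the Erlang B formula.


B(N,A) = (A^N/N!) / sum(A^k/k!, k=0..N) with N=7, A=4.59 = 0.0955

0.0955


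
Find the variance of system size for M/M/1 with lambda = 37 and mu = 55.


rho = 37/55; Var(N) = rho/(1-rho)^2 = 6.28

6.28


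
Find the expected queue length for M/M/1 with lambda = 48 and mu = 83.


rho = 48/83; Lq = rho^2/(1-rho) = 0.79

0.79


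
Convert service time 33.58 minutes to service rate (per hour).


mu = 60 / avg_service_time = 60 / 33.58 = 1.79 per hour

1.79 per hour


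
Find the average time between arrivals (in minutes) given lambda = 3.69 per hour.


Mean interarrival time = 60/lambda = 60/3.69 = 16.26 minutes

16.26 minutes


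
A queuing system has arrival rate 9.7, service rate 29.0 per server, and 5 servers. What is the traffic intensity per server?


rho = lambda / (c * mu) = 9.7 / (5 * 29.0) = 0.0669

0.0669


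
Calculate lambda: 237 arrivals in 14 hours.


lambda = total arrivals / time = 237 / 14 = 16.93 per hour

16.93 per hour


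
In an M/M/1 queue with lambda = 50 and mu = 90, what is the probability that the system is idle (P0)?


P0 = 1 - rho = 1 - 50/90 = 0.4444

0.4444


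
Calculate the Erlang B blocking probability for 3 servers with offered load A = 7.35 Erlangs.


B(N,A) = (A^N/N!) / sum(A^k/k!, k=0..N) with N=3, A=7.35 = 0.6517

0.6517


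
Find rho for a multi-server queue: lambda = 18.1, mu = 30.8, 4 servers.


rho = lambda / (c * mu) = 18.1 / (4 * 30.8) = 0.1469

0.1469


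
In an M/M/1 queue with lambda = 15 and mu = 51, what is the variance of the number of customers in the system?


rho = 15/51; Var(N) = rho/(1-rho)^2 = 0.59

0.59


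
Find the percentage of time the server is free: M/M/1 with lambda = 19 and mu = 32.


Idle fraction = (1 - rho) * 100 = (1 - 19/32) * 100 = 40.6%

40.6%


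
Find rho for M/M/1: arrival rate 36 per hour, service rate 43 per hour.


rho = lambda/mu = 36/43 = 0.8372

0.8372


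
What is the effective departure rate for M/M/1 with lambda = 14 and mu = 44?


For a stable queue (lambda < mu), throughput = lambda = 14 per hour

14 per hour


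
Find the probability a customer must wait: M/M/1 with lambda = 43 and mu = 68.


P(wait) = rho = lambda/mu = 43/68 = 0.6324

0.6324


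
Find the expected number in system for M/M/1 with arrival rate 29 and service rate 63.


rho = 29/63; L = rho/(1-rho) = 0.85

0.85


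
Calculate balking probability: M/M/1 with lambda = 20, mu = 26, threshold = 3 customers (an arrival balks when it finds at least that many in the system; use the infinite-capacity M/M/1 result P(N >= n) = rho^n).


P(N >= 3) = rho^3 = (20/26)^3 = 0.4552

0.4552


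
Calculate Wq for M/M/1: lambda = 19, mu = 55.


rho = 19/55; Wq = rho/(mu - lambda) = 0.0096 hours

0.0096 hours


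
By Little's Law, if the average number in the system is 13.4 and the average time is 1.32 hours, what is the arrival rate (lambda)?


lambda = L / W = 13.4 / 1.32 = 10.15 per hour

10.15 per hour


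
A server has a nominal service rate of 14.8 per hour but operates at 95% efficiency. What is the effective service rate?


Effective rate = mu * efficiency = 14.8 * 0.95 = 14.06 per hour

14.06 per hour


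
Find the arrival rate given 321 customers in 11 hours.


lambda = total arrivals / time = 321 / 11 = 29.18 per hour

29.18 per hour


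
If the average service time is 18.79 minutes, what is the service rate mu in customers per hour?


mu = 60 / avg_service_time = 60 / 18.79 = 3.19 per hour

3.19 per hour


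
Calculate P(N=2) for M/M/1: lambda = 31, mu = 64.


rho = 31/64; P(n) = (1-rho)*rho^n = (1-31/64)*(31/64)^2 = 0.121

0.121


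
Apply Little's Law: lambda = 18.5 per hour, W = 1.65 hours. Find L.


L = lambda * W = 18.5 * 1.65 = 30.53

30.53


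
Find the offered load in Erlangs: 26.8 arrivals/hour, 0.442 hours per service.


Offered load a = lambda * E[S] = 26.8 * 0.442 = 11.85 Erlangs

11.85 Erlangs


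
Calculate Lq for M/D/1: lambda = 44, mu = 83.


M/D/1: Lq = rho^2 / (2*(1-rho)) where rho = 44/83; Lq = 0.3

0.3


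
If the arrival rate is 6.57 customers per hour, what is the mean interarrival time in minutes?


Mean interarrival time = 60/lambda = 60/6.57 = 9.13 minutes

9.13 minutes


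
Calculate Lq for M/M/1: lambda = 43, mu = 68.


rho = 43/68; Lq = rho^2/(1-rho) = 1.09

1.09


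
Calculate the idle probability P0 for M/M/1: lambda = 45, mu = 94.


P0 = 1 - rho = 1 - 45/94 = 0.5213

0.5213


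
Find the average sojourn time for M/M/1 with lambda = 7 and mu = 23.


W = 1/(mu - lambda) = 1/(23 - 7) = 0.0625 hours

0.0625 hours


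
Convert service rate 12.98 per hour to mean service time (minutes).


Mean service time = 60/mu = 60/12.98 = 4.62 minutes

4.62 minutes


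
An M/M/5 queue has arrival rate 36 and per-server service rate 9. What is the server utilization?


rho = lambda/(c*mu) = 36/(5*9) = 0.8

0.8


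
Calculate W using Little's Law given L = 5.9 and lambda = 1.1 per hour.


W = L / lambda = 5.9 / 1.1 = 5.3636 hours

5.3636 hours


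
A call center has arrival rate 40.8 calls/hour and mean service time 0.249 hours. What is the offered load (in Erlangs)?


Offered load a = lambda * E[S] = 40.8 * 0.249 = 10.16 Erlangs

10.16 Erlangs


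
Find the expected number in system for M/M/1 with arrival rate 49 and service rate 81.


rho = 49/81; L = rho/(1-rho) = 1.53

1.53


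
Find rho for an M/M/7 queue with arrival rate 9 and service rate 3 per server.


rho = lambda/(c*mu) = 9/(7*3) = 0.4286

0.4286


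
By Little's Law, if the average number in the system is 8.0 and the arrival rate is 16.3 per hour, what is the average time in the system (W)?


W = L / lambda = 8.0 / 16.3 = 0.4908 hours

0.4908 hours


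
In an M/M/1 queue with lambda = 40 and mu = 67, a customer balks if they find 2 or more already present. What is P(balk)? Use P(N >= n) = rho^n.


P(N >= 2) = rho^2 = (40/67)^2 = 0.3564

0.3564


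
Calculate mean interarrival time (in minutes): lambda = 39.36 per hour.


Mean interarrival time = 60/lambda = 60/39.36 = 1.52 minutes

1.52 minutes


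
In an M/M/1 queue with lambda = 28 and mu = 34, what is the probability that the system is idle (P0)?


P0 = 1 - rho = 1 - 28/34 = 0.1765

0.1765


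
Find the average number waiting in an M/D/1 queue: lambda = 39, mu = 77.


M/D/1: Lq = rho^2 / (2*(1-rho)) where rho = 39/77; Lq = 0.26

0.26


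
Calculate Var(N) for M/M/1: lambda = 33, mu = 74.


rho = 33/74; Var(N) = rho/(1-rho)^2 = 1.45

1.45


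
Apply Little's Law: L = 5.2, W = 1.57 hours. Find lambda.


lambda = L / W = 5.2 / 1.57 = 3.31 per hour

3.31 per hour


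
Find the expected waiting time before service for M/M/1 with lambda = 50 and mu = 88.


rho = 50/88; Wq = rho/(mu - lambda) = 0.015 hours

0.015 hours


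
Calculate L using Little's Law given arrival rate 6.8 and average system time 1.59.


L = lambda * W = 6.8 * 1.59 = 10.81

10.81


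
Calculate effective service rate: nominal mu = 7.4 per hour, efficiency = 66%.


Effective rate = mu * efficiency = 7.4 * 0.66 = 4.88 per hour

4.88 per hour


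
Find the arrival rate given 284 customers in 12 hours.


lambda = total arrivals / time = 284 / 12 = 23.67 per hour

23.67 per hour


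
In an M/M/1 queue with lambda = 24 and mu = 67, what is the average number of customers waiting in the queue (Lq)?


rho = 24/67; Lq = rho^2/(1-rho) = 0.2

0.2


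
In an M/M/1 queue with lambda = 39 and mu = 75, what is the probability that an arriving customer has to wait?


P(wait) = rho = lambda/mu = 39/75 = 0.52

0.52


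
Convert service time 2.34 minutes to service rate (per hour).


mu = 60 / avg_service_time = 60 / 2.34 = 25.64 per hour

25.64 per hour


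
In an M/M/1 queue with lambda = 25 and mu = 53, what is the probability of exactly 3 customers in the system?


rho = 25/53; P(n) = (1-rho)*rho^n = (1-25/53)*(25/53)^3 = 0.0554

0.0554


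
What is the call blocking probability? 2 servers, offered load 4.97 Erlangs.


B(N,A) = (A^N/N!) / sum(A^k/k!, k=0..N) with N=2, A=4.97 = 0.6741

0.6741


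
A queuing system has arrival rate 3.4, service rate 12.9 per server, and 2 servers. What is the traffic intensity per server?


rho = lambda / (c * mu) = 3.4 / (2 * 12.9) = 0.1318

0.1318


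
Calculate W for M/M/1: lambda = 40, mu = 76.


W = 1/(mu - lambda) = 1/(76 - 40) = 0.0278 hours

0.0278 hours


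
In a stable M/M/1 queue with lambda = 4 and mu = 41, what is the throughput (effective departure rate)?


For a stable queue (lambda < mu), throughput = lambda = 4 per hour

4 per hour


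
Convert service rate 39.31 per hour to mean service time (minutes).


Mean service time = 60/mu = 60/39.31 = 1.53 minutes

1.53 minutes


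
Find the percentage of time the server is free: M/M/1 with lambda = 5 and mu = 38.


Idle fraction = (1 - rho) * 100 = (1 - 5/38) * 100 = 86.8%

86.8%


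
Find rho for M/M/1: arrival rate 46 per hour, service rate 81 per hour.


rho = lambda/mu = 46/81 = 0.5679

0.5679


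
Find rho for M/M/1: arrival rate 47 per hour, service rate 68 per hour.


rho = lambda/mu = 47/68 = 0.6912

0.6912


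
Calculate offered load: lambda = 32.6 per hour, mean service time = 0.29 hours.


Offered load a = lambda * E[S] = 32.6 * 0.29 = 9.45 Erlangs

9.45 Erlangs


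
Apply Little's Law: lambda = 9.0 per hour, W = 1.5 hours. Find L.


L = lambda * W = 9.0 * 1.5 = 13.5

13.5


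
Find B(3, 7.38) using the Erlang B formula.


B(N,A) = (A^N/N!) / sum(A^k/k!, k=0..N) with N=3, A=7.38 = 0.6529

0.6529


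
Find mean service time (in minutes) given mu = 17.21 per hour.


Mean service time = 60/mu = 60/17.21 = 3.49 minutes

3.49 minutes


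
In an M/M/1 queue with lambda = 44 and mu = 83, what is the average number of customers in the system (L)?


rho = 44/83; L = rho/(1-rho) = 1.13

1.13


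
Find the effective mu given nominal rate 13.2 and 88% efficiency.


Effective rate = mu * efficiency = 13.2 * 0.88 = 11.62 per hour

11.62 per hour


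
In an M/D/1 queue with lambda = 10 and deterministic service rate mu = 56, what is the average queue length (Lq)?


M/D/1: Lq = rho^2 / (2*(1-rho)) where rho = 10/56; Lq = 0.02

0.02


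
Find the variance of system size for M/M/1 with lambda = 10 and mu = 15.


rho = 10/15; Var(N) = rho/(1-rho)^2 = 6.0

6.0


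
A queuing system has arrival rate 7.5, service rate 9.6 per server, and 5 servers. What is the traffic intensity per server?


rho = lambda / (c * mu) = 7.5 / (5 * 9.6) = 0.1563

0.1563


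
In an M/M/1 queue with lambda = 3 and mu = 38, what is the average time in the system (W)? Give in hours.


W = 1/(mu - lambda) = 1/(38 - 3) = 0.0286 hours

0.0286 hours


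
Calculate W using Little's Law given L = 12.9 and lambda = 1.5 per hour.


W = L / lambda = 12.9 / 1.5 = 8.6 hours

8.6 hours


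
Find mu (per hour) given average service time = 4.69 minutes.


mu = 60 / avg_service_time = 60 / 4.69 = 12.79 per hour

12.79 per hour


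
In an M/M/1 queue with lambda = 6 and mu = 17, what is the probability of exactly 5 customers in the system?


rho = 6/17; P(n) = (1-rho)*rho^n = (1-6/17)*(6/17)^5 = 0.0035

0.0035


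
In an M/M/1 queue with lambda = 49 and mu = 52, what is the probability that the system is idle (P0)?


P0 = 1 - rho = 1 - 49/52 = 0.0577

0.0577


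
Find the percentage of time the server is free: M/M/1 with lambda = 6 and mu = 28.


Idle fraction = (1 - rho) * 100 = (1 - 6/28) * 100 = 78.6%

78.6%


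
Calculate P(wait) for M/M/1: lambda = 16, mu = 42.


P(wait) = rho = lambda/mu = 16/42 = 0.381

0.381


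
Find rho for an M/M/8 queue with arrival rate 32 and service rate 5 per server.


rho = lambda/(c*mu) = 32/(8*5) = 0.8

0.8


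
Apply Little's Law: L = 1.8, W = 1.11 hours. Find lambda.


lambda = L / W = 1.8 / 1.11 = 1.62 per hour

1.62 per hour


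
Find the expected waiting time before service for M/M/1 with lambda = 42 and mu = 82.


rho = 42/82; Wq = rho/(mu - lambda) = 0.0128 hours

0.0128 hours


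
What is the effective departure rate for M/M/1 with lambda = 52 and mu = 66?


For a stable queue (lambda < mu), throughput = lambda = 52 per hour

52 per hour


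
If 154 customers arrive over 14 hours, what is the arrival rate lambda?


lambda = total arrivals / time = 154 / 14 = 11.0 per hour

11.0 per hour


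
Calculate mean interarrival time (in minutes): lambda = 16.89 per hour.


Mean interarrival time = 60/lambda = 60/16.89 = 3.55 minutes

3.55 minutes


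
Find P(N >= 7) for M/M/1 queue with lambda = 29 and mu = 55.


P(N >= 7) = rho^7 = (29/55)^7 = 0.0113

0.0113


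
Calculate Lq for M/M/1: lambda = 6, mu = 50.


rho = 6/50; Lq = rho^2/(1-rho) = 0.02

0.02


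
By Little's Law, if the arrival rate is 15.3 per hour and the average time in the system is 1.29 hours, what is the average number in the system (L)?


L = lambda * W = 15.3 * 1.29 = 19.74

19.74


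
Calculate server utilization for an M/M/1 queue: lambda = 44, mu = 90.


rho = lambda/mu = 44/90 = 0.4889

0.4889


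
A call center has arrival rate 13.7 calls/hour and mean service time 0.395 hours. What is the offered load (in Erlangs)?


Offered load a = lambda * E[S] = 13.7 * 0.395 = 5.41 Erlangs

5.41 Erlangs


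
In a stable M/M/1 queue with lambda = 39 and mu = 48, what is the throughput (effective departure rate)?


For a stable queue (lambda < mu), throughput = lambda = 39 per hour

39 per hour


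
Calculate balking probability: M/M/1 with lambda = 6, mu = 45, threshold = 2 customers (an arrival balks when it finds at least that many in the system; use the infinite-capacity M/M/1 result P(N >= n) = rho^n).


P(N >= 2) = rho^2 = (6/45)^2 = 0.0178

0.0178


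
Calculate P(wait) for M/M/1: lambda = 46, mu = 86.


P(wait) = rho = lambda/mu = 46/86 = 0.5349

0.5349


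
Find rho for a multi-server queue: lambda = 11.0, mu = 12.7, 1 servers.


rho = lambda / (c * mu) = 11.0 / (1 * 12.7) = 0.8661

0.8661


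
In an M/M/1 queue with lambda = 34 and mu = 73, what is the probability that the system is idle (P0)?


P0 = 1 - rho = 1 - 34/73 = 0.5342

0.5342


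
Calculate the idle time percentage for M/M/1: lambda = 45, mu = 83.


Idle fraction = (1 - rho) * 100 = (1 - 45/83) * 100 = 45.8%

45.8%


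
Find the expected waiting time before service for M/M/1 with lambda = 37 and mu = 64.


rho = 37/64; Wq = rho/(mu - lambda) = 0.0214 hours

0.0214 hours


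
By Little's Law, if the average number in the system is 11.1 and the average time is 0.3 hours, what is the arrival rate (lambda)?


lambda = L / W = 11.1 / 0.3 = 37.0 per hour

37.0 per hour


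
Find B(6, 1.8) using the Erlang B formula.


B(N,A) = (A^N/N!) / sum(A^k/k!, k=0..N) with N=6, A=1.8 = 0.0078

0.0078


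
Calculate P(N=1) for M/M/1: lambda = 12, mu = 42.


rho = 12/42; P(n) = (1-rho)*rho^n = (1-12/42)*(12/42)^1 = 0.2041

0.2041


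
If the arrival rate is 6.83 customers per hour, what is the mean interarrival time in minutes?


Mean interarrival time = 60/lambda = 60/6.83 = 8.78 minutes

8.78 minutes


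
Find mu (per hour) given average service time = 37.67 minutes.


mu = 60 / avg_service_time = 60 / 37.67 = 1.59 per hour

1.59 per hour


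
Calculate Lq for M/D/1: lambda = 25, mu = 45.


M/D/1: Lq = rho^2 / (2*(1-rho)) where rho = 25/45; Lq = 0.35

0.35


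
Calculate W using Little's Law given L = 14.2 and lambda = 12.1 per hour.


W = L / lambda = 14.2 / 12.1 = 1.1736 hours

1.1736 hours


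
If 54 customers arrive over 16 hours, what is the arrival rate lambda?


lambda = total arrivals / time = 54 / 16 = 3.38 per hour

3.38 per hour


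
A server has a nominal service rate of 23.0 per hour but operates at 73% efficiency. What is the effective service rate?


Effective rate = mu * efficiency = 23.0 * 0.73 = 16.79 per hour

16.79 per hour


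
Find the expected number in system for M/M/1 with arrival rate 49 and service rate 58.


rho = 49/58; L = rho/(1-rho) = 5.44

5.44


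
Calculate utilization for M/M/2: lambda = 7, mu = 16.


rho = lambda/(c*mu) = 7/(2*16) = 0.2188

0.2188


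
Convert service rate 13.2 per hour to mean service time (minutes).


Mean service time = 60/mu = 60/13.2 = 4.55 minutes

4.55 minutes


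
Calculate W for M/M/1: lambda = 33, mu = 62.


W = 1/(mu - lambda) = 1/(62 - 33) = 0.0345 hours

0.0345 hours


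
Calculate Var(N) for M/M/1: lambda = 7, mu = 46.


rho = 7/46; Var(N) = rho/(1-rho)^2 = 0.21

0.21


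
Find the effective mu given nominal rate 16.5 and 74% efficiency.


Effective rate = mu * efficiency = 16.5 * 0.74 = 12.21 per hour

12.21 per hour


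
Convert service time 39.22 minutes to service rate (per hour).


mu = 60 / avg_service_time = 60 / 39.22 = 1.53 per hour

1.53 per hour


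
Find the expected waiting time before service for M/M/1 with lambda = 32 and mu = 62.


rho = 32/62; Wq = rho/(mu - lambda) = 0.0172 hours

0.0172 hours


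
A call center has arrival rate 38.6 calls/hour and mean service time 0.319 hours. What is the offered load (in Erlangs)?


Offered load a = lambda * E[S] = 38.6 * 0.319 = 12.31 Erlangs

12.31 Erlangs


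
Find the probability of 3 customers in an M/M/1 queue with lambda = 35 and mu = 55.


rho = 35/55; P(n) = (1-rho)*rho^n = (1-35/55)*(35/55)^3 = 0.0937

0.0937


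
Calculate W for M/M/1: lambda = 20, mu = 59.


W = 1/(mu - lambda) = 1/(59 - 20) = 0.0256 hours

0.0256 hours


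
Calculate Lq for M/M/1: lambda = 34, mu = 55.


rho = 34/55; Lq = rho^2/(1-rho) = 1.0

1.0


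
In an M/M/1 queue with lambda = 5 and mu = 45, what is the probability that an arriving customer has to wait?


P(wait) = rho = lambda/mu = 5/45 = 0.1111

0.1111


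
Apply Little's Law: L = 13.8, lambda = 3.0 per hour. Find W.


W = L / lambda = 13.8 / 3.0 = 4.6 hours

4.6 hours


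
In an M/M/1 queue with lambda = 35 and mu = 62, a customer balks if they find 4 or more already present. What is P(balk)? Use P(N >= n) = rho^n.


P(N >= 4) = rho^4 = (35/62)^4 = 0.1016

0.1016


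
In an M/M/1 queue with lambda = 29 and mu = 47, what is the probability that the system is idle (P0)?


P0 = 1 - rho = 1 - 29/47 = 0.383

0.383


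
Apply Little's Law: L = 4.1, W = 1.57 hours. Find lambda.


lambda = L / W = 4.1 / 1.57 = 2.61 per hour

2.61 per hour


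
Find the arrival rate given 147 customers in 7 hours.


lambda = total arrivals / time = 147 / 7 = 21.0 per hour

21.0 per hour


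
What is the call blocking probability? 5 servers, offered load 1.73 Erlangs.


B(N,A) = (A^N/N!) / sum(A^k/k!, k=0..N) with N=5, A=1.73 = 0.0231

0.0231


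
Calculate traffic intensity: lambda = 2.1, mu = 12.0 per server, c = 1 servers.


rho = lambda / (c * mu) = 2.1 / (1 * 12.0) = 0.175

0.175


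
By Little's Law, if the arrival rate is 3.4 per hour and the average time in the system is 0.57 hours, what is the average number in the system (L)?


L = lambda * W = 3.4 * 0.57 = 1.94

1.94


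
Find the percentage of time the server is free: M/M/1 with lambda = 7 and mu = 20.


Idle fraction = (1 - rho) * 100 = (1 - 7/20) * 100 = 65.0%

65.0%


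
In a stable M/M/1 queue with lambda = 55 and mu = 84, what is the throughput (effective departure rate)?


For a stable queue (lambda < mu), throughput = lambda = 55 per hour

55 per hour


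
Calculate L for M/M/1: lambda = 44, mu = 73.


rho = 44/73; L = rho/(1-rho) = 1.52

1.52


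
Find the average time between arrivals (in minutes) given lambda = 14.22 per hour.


Mean interarrival time = 60/lambda = 60/14.22 = 4.22 minutes

4.22 minutes


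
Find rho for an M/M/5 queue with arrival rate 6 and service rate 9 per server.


rho = lambda/(c*mu) = 6/(5*9) = 0.1333

0.1333


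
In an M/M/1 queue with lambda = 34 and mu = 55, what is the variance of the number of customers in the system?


rho = 34/55; Var(N) = rho/(1-rho)^2 = 4.24

4.24


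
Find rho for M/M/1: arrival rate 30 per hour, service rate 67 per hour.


rho = lambda/mu = 30/67 = 0.4478

0.4478


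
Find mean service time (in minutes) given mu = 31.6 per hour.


Mean service time = 60/mu = 60/31.6 = 1.9 minutes

1.9 minutes


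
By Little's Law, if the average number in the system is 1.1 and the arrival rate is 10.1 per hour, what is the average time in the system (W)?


W = L / lambda = 1.1 / 10.1 = 0.1089 hours

0.1089 hours


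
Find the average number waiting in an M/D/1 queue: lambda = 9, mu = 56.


M/D/1: Lq = rho^2 / (2*(1-rho)) where rho = 9/56; Lq = 0.02

0.02


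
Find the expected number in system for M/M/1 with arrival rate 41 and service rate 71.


rho = 41/71; L = rho/(1-rho) = 1.37

1.37


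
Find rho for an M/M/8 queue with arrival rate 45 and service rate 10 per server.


rho = lambda/(c*mu) = 45/(8*10) = 0.5625

0.5625


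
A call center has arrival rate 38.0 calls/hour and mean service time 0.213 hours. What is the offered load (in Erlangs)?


Offered load a = lambda * E[S] = 38.0 * 0.213 = 8.09 Erlangs

8.09 Erlangs


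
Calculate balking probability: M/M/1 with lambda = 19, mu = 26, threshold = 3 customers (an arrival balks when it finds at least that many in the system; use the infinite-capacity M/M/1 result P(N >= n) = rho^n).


P(N >= 3) = rho^3 = (19/26)^3 = 0.3902

0.3902


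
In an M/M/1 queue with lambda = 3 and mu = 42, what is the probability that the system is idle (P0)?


P0 = 1 - rho = 1 - 3/42 = 0.9286

0.9286


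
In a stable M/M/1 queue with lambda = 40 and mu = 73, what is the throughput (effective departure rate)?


For a stable queue (lambda < mu), throughput = lambda = 40 per hour

40 per hour


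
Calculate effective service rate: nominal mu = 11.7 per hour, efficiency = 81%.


Effective rate = mu * efficiency = 11.7 * 0.81 = 9.48 per hour

9.48 per hour


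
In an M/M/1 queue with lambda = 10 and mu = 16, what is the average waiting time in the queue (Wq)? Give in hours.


rho = 10/16; Wq = rho/(mu - lambda) = 0.1042 hours

0.1042 hours


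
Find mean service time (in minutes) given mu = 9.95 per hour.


Mean service time = 60/mu = 60/9.95 = 6.03 minutes

6.03 minutes


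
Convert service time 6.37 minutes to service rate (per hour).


mu = 60 / avg_service_time = 60 / 6.37 = 9.42 per hour

9.42 per hour


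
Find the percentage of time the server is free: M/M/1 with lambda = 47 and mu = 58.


Idle fraction = (1 - rho) * 100 = (1 - 47/58) * 100 = 19.0%

19.0%


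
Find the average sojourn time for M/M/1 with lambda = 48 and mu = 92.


W = 1/(mu - lambda) = 1/(92 - 48) = 0.0227 hours

0.0227 hours


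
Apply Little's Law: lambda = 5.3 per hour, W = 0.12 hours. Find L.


L = lambda * W = 5.3 * 0.12 = 0.64

0.64


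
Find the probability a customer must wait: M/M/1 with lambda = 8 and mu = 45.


P(wait) = rho = lambda/mu = 8/45 = 0.1778

0.1778


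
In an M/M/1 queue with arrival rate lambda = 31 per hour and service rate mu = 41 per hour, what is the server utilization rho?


rho = lambda/mu = 31/41 = 0.7561

0.7561


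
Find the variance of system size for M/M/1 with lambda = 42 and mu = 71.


rho = 42/71; Var(N) = rho/(1-rho)^2 = 3.55

3.55


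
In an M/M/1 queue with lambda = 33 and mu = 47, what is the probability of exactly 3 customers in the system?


rho = 33/47; P(n) = (1-rho)*rho^n = (1-33/47)*(33/47)^3 = 0.1031

0.1031


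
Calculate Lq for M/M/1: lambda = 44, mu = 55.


rho = 44/55; Lq = rho^2/(1-rho) = 3.2

3.2


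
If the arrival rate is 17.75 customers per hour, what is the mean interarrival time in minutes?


Mean interarrival time = 60/lambda = 60/17.75 = 3.38 minutes

3.38 minutes


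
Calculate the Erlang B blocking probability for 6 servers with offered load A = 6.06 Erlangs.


B(N,A) = (A^N/N!) / sum(A^k/k!, k=0..N) with N=6, A=6.06 = 0.2691

0.2691


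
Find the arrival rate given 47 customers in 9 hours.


lambda = total arrivals / time = 47 / 9 = 5.22 per hour

5.22 per hour


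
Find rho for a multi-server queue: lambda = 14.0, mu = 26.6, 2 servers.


rho = lambda / (c * mu) = 14.0 / (2 * 26.6) = 0.2632

0.2632


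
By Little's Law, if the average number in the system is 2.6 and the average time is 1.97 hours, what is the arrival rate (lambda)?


lambda = L / W = 2.6 / 1.97 = 1.32 per hour

1.32 per hour


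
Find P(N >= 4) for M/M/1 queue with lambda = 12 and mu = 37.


P(N >= 4) = rho^4 = (12/37)^4 = 0.0111

0.0111


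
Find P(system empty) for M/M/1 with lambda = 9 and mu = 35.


P0 = 1 - rho = 1 - 9/35 = 0.7429

0.7429


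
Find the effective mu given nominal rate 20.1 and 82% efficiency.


Effective rate = mu * efficiency = 20.1 * 0.82 = 16.48 per hour

16.48 per hour


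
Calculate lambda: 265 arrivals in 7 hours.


lambda = total arrivals / time = 265 / 7 = 37.86 per hour

37.86 per hour


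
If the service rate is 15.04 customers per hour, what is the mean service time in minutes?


Mean service time = 60/mu = 60/15.04 = 3.99 minutes

3.99 minutes


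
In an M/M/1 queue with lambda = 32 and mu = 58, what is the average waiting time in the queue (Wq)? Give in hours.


rho = 32/58; Wq = rho/(mu - lambda) = 0.0212 hours

0.0212 hours


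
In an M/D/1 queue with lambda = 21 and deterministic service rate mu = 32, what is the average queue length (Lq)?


M/D/1: Lq = rho^2 / (2*(1-rho)) where rho = 21/32; Lq = 0.63

0.63


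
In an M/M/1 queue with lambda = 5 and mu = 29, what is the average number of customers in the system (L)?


rho = 5/29; L = rho/(1-rho) = 0.21

0.21


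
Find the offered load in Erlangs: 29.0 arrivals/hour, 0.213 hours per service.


Offered load a = lambda * E[S] = 29.0 * 0.213 = 6.18 Erlangs

6.18 Erlangs


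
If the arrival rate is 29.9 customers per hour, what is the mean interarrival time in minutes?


Mean interarrival time = 60/lambda = 60/29.9 = 2.01 minutes

2.01 minutes


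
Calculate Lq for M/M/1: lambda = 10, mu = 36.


rho = 10/36; Lq = rho^2/(1-rho) = 0.11

0.11


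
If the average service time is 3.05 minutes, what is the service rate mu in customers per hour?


mu = 60 / avg_service_time = 60 / 3.05 = 19.67 per hour

19.67 per hour


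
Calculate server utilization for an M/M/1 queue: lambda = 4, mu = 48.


rho = lambda/mu = 4/48 = 0.0833

0.0833


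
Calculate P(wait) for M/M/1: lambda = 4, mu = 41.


P(wait) = rho = lambda/mu = 4/41 = 0.0976

0.0976


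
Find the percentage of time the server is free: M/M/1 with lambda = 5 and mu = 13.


Idle fraction = (1 - rho) * 100 = (1 - 5/13) * 100 = 61.5%

61.5%


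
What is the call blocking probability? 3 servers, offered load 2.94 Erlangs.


B(N,A) = (A^N/N!) / sum(A^k/k!, k=0..N) with N=3, A=2.94 = 0.3389

0.3389


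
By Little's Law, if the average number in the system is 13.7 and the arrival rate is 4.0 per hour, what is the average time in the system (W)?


W = L / lambda = 13.7 / 4.0 = 3.425 hours

3.425 hours


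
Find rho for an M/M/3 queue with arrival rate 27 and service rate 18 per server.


rho = lambda/(c*mu) = 27/(3*18) = 0.5

0.5


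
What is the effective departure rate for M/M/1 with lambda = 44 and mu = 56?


For a stable queue (lambda < mu), throughput = lambda = 44 per hour

44 per hour


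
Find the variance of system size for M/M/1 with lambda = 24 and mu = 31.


rho = 24/31; Var(N) = rho/(1-rho)^2 = 15.18

15.18


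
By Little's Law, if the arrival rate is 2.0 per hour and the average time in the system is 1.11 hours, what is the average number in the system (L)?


L = lambda * W = 2.0 * 1.11 = 2.22

2.22


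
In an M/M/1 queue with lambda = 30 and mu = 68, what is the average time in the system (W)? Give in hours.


W = 1/(mu - lambda) = 1/(68 - 30) = 0.0263 hours

0.0263 hours


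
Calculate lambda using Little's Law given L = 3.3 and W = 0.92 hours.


lambda = L / W = 3.3 / 0.92 = 3.59 per hour

3.59 per hour


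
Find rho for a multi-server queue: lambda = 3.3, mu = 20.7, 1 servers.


rho = lambda / (c * mu) = 3.3 / (1 * 20.7) = 0.1594

0.1594


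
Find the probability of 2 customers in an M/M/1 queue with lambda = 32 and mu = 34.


rho = 32/34; P(n) = (1-rho)*rho^n = (1-32/34)*(32/34)^2 = 0.0521

0.0521


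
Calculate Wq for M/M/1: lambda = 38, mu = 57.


rho = 38/57; Wq = rho/(mu - lambda) = 0.0351 hours

0.0351 hours


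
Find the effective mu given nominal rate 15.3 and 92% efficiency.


Effective rate = mu * efficiency = 15.3 * 0.92 = 14.08 per hour

14.08 per hour


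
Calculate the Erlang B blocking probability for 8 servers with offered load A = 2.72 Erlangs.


B(N,A) = (A^N/N!) / sum(A^k/k!, k=0..N) with N=8, A=2.72 = 0.0049

0.0049


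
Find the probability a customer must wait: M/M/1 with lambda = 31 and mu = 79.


P(wait) = rho = lambda/mu = 31/79 = 0.3924

0.3924


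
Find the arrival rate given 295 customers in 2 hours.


lambda = total arrivals / time = 295 / 2 = 147.5 per hour

147.5 per hour


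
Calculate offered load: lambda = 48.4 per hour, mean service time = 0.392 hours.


Offered load a = lambda * E[S] = 48.4 * 0.392 = 18.97 Erlangs

18.97 Erlangs


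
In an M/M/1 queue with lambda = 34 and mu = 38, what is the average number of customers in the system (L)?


rho = 34/38; L = rho/(1-rho) = 8.5

8.5


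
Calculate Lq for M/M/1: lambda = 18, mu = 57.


rho = 18/57; Lq = rho^2/(1-rho) = 0.15

0.15


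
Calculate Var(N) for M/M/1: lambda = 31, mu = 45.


rho = 31/45; Var(N) = rho/(1-rho)^2 = 7.12

7.12


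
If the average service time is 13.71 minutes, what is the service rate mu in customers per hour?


mu = 60 / avg_service_time = 60 / 13.71 = 4.38 per hour

4.38 per hour


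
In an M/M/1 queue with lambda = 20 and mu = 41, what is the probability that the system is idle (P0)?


P0 = 1 - rho = 1 - 20/41 = 0.5122

0.5122


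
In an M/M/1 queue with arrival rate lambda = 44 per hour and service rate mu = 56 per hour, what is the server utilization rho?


rho = lambda/mu = 44/56 = 0.7857

0.7857


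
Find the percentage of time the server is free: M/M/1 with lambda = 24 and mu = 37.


Idle fraction = (1 - rho) * 100 = (1 - 24/37) * 100 = 35.1%

35.1%


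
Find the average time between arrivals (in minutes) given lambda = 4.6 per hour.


Mean interarrival time = 60/lambda = 60/4.6 = 13.04 minutes

13.04 minutes


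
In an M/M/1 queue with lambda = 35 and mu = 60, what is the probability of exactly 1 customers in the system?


rho = 35/60; P(n) = (1-rho)*rho^n = (1-35/60)*(35/60)^1 = 0.2431

0.2431


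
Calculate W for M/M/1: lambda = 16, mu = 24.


W = 1/(mu - lambda) = 1/(24 - 16) = 0.125 hours

0.125 hours


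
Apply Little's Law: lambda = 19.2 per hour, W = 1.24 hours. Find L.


L = lambda * W = 19.2 * 1.24 = 23.81

23.81


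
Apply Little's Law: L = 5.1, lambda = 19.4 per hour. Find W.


W = L / lambda = 5.1 / 19.4 = 0.2629 hours

0.2629 hours


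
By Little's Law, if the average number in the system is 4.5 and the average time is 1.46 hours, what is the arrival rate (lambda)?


lambda = L / W = 4.5 / 1.46 = 3.08 per hour

3.08 per hour


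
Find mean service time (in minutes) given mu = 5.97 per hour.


Mean service time = 60/mu = 60/5.97 = 10.05 minutes

10.05 minutes


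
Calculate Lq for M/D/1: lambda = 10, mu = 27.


M/D/1: Lq = rho^2 / (2*(1-rho)) where rho = 10/27; Lq = 0.11

0.11


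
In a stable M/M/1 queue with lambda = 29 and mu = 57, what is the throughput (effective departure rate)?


For a stable queue (lambda < mu), throughput = lambda = 29 per hour

29 per hour


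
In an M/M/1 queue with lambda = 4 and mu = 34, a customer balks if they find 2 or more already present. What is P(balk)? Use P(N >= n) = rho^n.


P(N >= 2) = rho^2 = (4/34)^2 = 0.0138

0.0138


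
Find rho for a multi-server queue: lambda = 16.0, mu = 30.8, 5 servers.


rho = lambda / (c * mu) = 16.0 / (5 * 30.8) = 0.1039

0.1039


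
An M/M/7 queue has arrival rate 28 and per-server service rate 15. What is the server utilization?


rho = lambda/(c*mu) = 28/(7*15) = 0.2667

0.2667


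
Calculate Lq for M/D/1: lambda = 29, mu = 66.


M/D/1: Lq = rho^2 / (2*(1-rho)) where rho = 29/66; Lq = 0.17

0.17


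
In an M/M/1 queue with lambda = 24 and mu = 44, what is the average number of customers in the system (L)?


rho = 24/44; L = rho/(1-rho) = 1.2

1.2


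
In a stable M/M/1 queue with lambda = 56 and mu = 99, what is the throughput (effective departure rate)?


For a stable queue (lambda < mu), throughput = lambda = 56 per hour

56 per hour


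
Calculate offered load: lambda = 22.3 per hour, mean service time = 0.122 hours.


Offered load a = lambda * E[S] = 22.3 * 0.122 = 2.72 Erlangs

2.72 Erlangs


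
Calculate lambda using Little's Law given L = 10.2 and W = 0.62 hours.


lambda = L / W = 10.2 / 0.62 = 16.45 per hour

16.45 per hour


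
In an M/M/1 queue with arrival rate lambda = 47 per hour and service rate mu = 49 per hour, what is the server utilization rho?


rho = lambda/mu = 47/49 = 0.9592

0.9592


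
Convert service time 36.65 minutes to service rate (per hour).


mu = 60 / avg_service_time = 60 / 36.65 = 1.64 per hour

1.64 per hour


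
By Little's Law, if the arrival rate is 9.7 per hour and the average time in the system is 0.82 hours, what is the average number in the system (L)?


L = lambda * W = 9.7 * 0.82 = 7.95

7.95


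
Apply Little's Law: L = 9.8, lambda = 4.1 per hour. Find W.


W = L / lambda = 9.8 / 4.1 = 2.3902 hours

2.3902 hours


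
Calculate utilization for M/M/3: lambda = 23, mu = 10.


rho = lambda/(c*mu) = 23/(3*10) = 0.7667

0.7667


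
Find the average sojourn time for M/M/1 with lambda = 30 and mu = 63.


W = 1/(mu - lambda) = 1/(63 - 30) = 0.0303 hours

0.0303 hours


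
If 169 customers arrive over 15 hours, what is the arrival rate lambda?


lambda = total arrivals / time = 169 / 15 = 11.27 per hour

11.27 per hour


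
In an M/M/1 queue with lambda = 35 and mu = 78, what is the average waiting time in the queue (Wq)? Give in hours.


rho = 35/78; Wq = rho/(mu - lambda) = 0.0104 hours

0.0104 hours


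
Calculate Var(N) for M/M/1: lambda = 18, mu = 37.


rho = 18/37; Var(N) = rho/(1-rho)^2 = 1.84

1.84


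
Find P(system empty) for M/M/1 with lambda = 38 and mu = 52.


P0 = 1 - rho = 1 - 38/52 = 0.2692

0.2692


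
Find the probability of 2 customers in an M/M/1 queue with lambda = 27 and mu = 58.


rho = 27/58; P(n) = (1-rho)*rho^n = (1-27/58)*(27/58)^2 = 0.1158

0.1158


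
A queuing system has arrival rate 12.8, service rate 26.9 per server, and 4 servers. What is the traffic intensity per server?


rho = lambda / (c * mu) = 12.8 / (4 * 26.9) = 0.119

0.119


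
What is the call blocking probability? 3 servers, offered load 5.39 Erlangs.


B(N,A) = (A^N/N!) / sum(A^k/k!, k=0..N) with N=3, A=5.39 = 0.5551

0.5551


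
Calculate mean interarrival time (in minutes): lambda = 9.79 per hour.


Mean interarrival time = 60/lambda = 60/9.79 = 6.13 minutes

6.13 minutes


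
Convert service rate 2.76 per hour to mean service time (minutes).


Mean service time = 60/mu = 60/2.76 = 21.74 minutes

21.74 minutes


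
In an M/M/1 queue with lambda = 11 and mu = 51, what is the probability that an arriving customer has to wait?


P(wait) = rho = lambda/mu = 11/51 = 0.2157

0.2157


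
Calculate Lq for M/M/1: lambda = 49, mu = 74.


rho = 49/74; Lq = rho^2/(1-rho) = 1.3

1.3


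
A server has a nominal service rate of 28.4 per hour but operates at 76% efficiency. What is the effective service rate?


Effective rate = mu * efficiency = 28.4 * 0.76 = 21.58 per hour

21.58 per hour


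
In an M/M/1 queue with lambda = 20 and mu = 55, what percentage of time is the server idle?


Idle fraction = (1 - rho) * 100 = (1 - 20/55) * 100 = 63.6%

63.6%


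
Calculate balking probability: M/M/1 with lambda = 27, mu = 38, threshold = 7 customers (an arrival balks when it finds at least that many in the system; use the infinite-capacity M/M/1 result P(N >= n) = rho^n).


P(N >= 7) = rho^7 = (27/38)^7 = 0.0914

0.0914


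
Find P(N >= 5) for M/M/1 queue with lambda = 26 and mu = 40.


P(N >= 5) = rho^5 = (26/40)^5 = 0.116

0.116


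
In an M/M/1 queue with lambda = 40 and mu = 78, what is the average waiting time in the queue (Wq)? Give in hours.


rho = 40/78; Wq = rho/(mu - lambda) = 0.0135 hours

0.0135 hours


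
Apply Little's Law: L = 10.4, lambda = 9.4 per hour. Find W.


W = L / lambda = 10.4 / 9.4 = 1.1064 hours

1.1064 hours


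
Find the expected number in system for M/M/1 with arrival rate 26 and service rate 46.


rho = 26/46; L = rho/(1-rho) = 1.3

1.3


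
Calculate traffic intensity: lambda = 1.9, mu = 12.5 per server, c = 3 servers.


rho = lambda / (c * mu) = 1.9 / (3 * 12.5) = 0.0507

0.0507


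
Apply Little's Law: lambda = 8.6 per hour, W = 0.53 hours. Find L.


L = lambda * W = 8.6 * 0.53 = 4.56

4.56


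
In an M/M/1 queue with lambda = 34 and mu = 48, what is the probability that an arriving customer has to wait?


P(wait) = rho = lambda/mu = 34/48 = 0.7083

0.7083


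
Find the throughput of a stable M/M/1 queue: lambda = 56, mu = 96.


For a stable queue (lambda < mu), throughput = lambda = 56 per hour

56 per hour


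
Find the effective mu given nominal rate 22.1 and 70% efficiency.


Effective rate = mu * efficiency = 22.1 * 0.7 = 15.47 per hour

15.47 per hour


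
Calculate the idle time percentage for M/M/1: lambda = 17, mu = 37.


Idle fraction = (1 - rho) * 100 = (1 - 17/37) * 100 = 54.1%

54.1%


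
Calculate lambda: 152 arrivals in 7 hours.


lambda = total arrivals / time = 152 / 7 = 21.71 per hour

21.71 per hour


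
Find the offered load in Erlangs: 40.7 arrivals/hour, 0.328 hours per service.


Offered load a = lambda * E[S] = 40.7 * 0.328 = 13.35 Erlangs

13.35 Erlangs


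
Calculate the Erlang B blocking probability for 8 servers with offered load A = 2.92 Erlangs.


B(N,A) = (A^N/N!) / sum(A^k/k!, k=0..N) with N=8, A=2.92 = 0.0071

0.0071


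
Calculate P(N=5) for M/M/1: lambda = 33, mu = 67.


rho = 33/67; P(n) = (1-rho)*rho^n = (1-33/67)*(33/67)^5 = 0.0147

0.0147


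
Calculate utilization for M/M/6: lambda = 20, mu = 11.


rho = lambda/(c*mu) = 20/(6*11) = 0.303

0.303
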